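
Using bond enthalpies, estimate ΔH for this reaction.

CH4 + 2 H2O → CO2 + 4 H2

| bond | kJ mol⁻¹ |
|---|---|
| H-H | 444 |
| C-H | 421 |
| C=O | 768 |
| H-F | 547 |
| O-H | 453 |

ΔH ≈ +184 kJ

Bonds broken (reactants):
  C-H: 4 × 421 = 1684
  O-H: 4 × 453 = 1812
  Σ(broken) = 3496 kJ
Bonds formed (products):
  C=O: 2 × 768 = 1536
  H-H: 4 × 444 = 1776
  Σ(formed) = 3312 kJ
ΔH = Σ(broken) − Σ(formed) = 3496 − 3312 = +184 kJ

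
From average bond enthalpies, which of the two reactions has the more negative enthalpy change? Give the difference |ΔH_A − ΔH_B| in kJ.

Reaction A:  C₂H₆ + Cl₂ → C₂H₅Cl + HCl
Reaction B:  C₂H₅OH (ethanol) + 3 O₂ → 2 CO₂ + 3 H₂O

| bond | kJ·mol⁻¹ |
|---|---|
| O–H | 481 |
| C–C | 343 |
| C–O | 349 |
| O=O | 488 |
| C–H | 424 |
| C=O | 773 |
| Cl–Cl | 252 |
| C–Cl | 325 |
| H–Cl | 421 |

Reaction A:
  Bonds broken (reactants):
    C–C: 1 × 343 = 343
    C–H: 6 × 424 = 2544
    Cl–Cl: 1 × 252 = 252
    Σ(broken) = 3139 kJ
  Bonds formed (products):
    C–C: 1 × 343 = 343
    C–Cl: 1 × 325 = 325
    C–H: 5 × 424 = 2120
    H–Cl: 1 × 421 = 421
    Σ(formed) = 3209 kJ
  ΔH_A = 3139 − 3209 = −70 kJ
Reaction B:
  Bonds broken (reactants):
    C–C: 1 × 343 = 343
    C–H: 5 × 424 = 2120
    C–O: 1 × 349 = 349
    O–H: 1 × 481 = 481
    O=O: 3 × 488 = 1464
    Σ(broken) = 4757 kJ
  Bonds formed (products):
    C=O: 4 × 773 = 3092
    O–H: 6 × 481 = 2886
    Σ(formed) = 5978 kJ
  ΔH_B = 4757 − 5978 = −1221 kJ
ΔH_A − ΔH_B = +1151 kJ, so reaction B has the more negative ΔH; |ΔH_A − ΔH_B| = 1151 kJ.

Reaction B, by 1151 kJ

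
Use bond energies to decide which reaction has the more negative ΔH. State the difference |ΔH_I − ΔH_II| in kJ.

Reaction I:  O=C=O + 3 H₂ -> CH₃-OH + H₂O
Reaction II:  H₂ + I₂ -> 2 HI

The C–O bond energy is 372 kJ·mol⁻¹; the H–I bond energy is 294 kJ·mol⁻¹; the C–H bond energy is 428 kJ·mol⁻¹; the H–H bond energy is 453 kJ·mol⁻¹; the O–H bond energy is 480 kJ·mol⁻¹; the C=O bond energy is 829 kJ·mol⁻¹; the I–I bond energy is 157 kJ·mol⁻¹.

Reaction I, by 101 kJ

Reaction I:
  Bonds broken (reactants):
    C=O: 2 × 829 = 1658
    H–H: 3 × 453 = 1359
    Σ(broken) = 3017 kJ
  Bonds formed (products):
    C–H: 3 × 428 = 1284
    C–O: 1 × 372 = 372
    O–H: 3 × 480 = 1440
    Σ(formed) = 3096 kJ
  ΔH_I = 3017 − 3096 = −79 kJ
Reaction II:
  Bonds broken (reactants):
    H–H: 1 × 453 = 453
    I–I: 1 × 157 = 157
    Σ(broken) = 610 kJ
  Bonds formed (products):
    H–I: 2 × 294 = 588
    Σ(formed) = 588 kJ
  ΔH_II = 610 − 588 = +22 kJ
ΔH_I − ΔH_II = −101 kJ, so reaction I has the more negative ΔH; |ΔH_I − ΔH_II| = 101 kJ.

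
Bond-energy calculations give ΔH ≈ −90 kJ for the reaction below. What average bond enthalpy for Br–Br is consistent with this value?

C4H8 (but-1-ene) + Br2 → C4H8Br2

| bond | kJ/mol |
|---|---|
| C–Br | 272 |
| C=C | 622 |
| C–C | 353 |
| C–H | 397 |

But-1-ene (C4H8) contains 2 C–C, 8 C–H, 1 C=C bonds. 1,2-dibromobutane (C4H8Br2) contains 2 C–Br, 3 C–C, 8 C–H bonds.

D(Br–Br) ≈ 185 kJ/mol

Let D be the Br–Br bond energy.
Σ(broken) = 1×D + 2×353 + 8×397 + 1×622 = 4504 + D
Σ(formed) = 2×272 + 3×353 + 8×397 = 4779
ΔH = Σ(broken) − Σ(formed) = (4504 + D) − (4779) = −275 + D
Setting this equal to −90 kJ gives D = 185 kJ/mol.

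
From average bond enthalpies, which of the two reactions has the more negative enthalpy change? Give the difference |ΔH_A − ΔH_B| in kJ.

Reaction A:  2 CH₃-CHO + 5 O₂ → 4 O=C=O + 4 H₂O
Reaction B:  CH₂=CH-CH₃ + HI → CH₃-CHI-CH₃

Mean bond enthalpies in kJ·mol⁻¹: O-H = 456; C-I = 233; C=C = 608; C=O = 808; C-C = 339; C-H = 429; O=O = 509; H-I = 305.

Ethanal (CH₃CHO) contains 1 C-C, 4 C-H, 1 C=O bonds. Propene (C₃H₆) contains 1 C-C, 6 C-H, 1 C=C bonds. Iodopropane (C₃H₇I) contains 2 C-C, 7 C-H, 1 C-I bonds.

Reaction A:
  Bonds broken (reactants):
    C-C: 2 × 339 = 678
    C-H: 8 × 429 = 3432
    C=O: 2 × 808 = 1616
    O=O: 5 × 509 = 2545
    Σ(broken) = 8271 kJ
  Bonds formed (products):
    C=O: 8 × 808 = 6464
    O-H: 8 × 456 = 3648
    Σ(formed) = 10112 kJ
  ΔH_A = 8271 − 10112 = −1841 kJ
Reaction B:
  Bonds broken (reactants):
    C-C: 1 × 339 = 339
    C-H: 6 × 429 = 2574
    C=C: 1 × 608 = 608
    H-I: 1 × 305 = 305
    Σ(broken) = 3826 kJ
  Bonds formed (products):
    C-C: 2 × 339 = 678
    C-H: 7 × 429 = 3003
    C-I: 1 × 233 = 233
    Σ(formed) = 3914 kJ
  ΔH_B = 3826 − 3914 = −88 kJ
ΔH_A − ΔH_B = −1753 kJ, so reaction A has the more negative ΔH; |ΔH_A − ΔH_B| = 1753 kJ.

Reaction A, by 1753 kJ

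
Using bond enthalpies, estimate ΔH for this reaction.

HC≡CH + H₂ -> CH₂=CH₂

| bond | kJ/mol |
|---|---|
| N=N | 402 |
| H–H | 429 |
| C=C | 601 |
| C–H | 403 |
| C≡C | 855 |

Bonds broken (reactants):
  C≡C: 1 × 855 = 855
  C–H: 2 × 403 = 806
  H–H: 1 × 429 = 429
  Σ(broken) = 2090 kJ
Bonds formed (products):
  C–H: 4 × 403 = 1612
  C=C: 1 × 601 = 601
  Σ(formed) = 2213 kJ
ΔH = Σ(broken) − Σ(formed) = 2090 − 2213 = −123 kJ

ΔH ≈ −123 kJ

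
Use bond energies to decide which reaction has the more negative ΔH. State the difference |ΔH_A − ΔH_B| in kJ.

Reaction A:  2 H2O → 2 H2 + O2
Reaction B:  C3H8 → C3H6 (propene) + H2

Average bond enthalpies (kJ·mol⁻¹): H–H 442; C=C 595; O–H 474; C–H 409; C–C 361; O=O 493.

Reaction A:
  Bonds broken (reactants):
    O–H: 4 × 474 = 1896
    Σ(broken) = 1896 kJ
  Bonds formed (products):
    H–H: 2 × 442 = 884
    O=O: 1 × 493 = 493
    Σ(formed) = 1377 kJ
  ΔH_A = 1896 − 1377 = +519 kJ
Reaction B:
  Bonds broken (reactants):
    C–C: 2 × 361 = 722
    C–H: 8 × 409 = 3272
    Σ(broken) = 3994 kJ
  Bonds formed (products):
    C–C: 1 × 361 = 361
    C–H: 6 × 409 = 2454
    C=C: 1 × 595 = 595
    H–H: 1 × 442 = 442
    Σ(formed) = 3852 kJ
  ΔH_B = 3994 − 3852 = +142 kJ
ΔH_A − ΔH_B = +377 kJ, so reaction B has the more negative ΔH; |ΔH_A − ΔH_B| = 377 kJ.

Reaction B, by 377 kJ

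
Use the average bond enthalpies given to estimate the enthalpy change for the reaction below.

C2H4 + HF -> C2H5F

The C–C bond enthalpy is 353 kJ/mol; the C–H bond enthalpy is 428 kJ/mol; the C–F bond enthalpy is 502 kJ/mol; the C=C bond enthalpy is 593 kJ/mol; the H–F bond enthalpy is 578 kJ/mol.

Bonds broken (reactants):
  C–H: 4 × 428 = 1712
  C=C: 1 × 593 = 593
  H–F: 1 × 578 = 578
  Σ(broken) = 2883 kJ
Bonds formed (products):
  C–C: 1 × 353 = 353
  C–F: 1 × 502 = 502
  C–H: 5 × 428 = 2140
  Σ(formed) = 2995 kJ
ΔH = Σ(broken) − Σ(formed) = 2883 − 2995 = −112 kJ

ΔH ≈ −112 kJ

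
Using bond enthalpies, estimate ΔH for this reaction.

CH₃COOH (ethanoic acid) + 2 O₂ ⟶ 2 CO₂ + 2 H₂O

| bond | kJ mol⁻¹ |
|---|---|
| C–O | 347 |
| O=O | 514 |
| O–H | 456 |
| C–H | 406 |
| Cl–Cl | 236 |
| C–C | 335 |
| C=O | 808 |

Bonds broken (reactants):
  C–C: 1 × 335 = 335
  C–H: 3 × 406 = 1218
  C–O: 1 × 347 = 347
  C=O: 1 × 808 = 808
  O–H: 1 × 456 = 456
  O=O: 2 × 514 = 1028
  Σ(broken) = 4192 kJ
Bonds formed (products):
  C=O: 4 × 808 = 3232
  O–H: 4 × 456 = 1824
  Σ(formed) = 5056 kJ
ΔH = Σ(broken) − Σ(formed) = 4192 − 5056 = −864 kJ

ΔH ≈ −864 kJ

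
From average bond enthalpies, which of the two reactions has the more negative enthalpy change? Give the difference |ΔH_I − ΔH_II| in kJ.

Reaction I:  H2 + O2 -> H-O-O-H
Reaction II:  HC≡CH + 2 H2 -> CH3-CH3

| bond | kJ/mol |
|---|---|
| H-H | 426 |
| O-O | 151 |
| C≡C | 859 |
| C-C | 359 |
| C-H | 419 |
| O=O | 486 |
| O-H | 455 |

Reaction II, by 175 kJ

Reaction I:
  Bonds broken (reactants):
    H-H: 1 × 426 = 426
    O=O: 1 × 486 = 486
    Σ(broken) = 912 kJ
  Bonds formed (products):
    O-H: 2 × 455 = 910
    O-O: 1 × 151 = 151
    Σ(formed) = 1061 kJ
  ΔH_I = 912 − 1061 = −149 kJ
Reaction II:
  Bonds broken (reactants):
    C≡C: 1 × 859 = 859
    C-H: 2 × 419 = 838
    H-H: 2 × 426 = 852
    Σ(broken) = 2549 kJ
  Bonds formed (products):
    C-C: 1 × 359 = 359
    C-H: 6 × 419 = 2514
    Σ(formed) = 2873 kJ
  ΔH_II = 2549 − 2873 = −324 kJ
ΔH_I − ΔH_II = +175 kJ, so reaction II has the more negative ΔH; |ΔH_I − ΔH_II| = 175 kJ.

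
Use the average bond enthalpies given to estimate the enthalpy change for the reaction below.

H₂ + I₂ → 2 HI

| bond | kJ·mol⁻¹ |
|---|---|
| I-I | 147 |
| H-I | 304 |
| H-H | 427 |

Bonds broken (reactants):
  H-H: 1 × 427 = 427
  I-I: 1 × 147 = 147
  Σ(broken) = 574 kJ
Bonds formed (products):
  H-I: 2 × 304 = 608
  Σ(formed) = 608 kJ
ΔH = Σ(broken) − Σ(formed) = 574 − 608 = −34 kJ

ΔH ≈ −34 kJ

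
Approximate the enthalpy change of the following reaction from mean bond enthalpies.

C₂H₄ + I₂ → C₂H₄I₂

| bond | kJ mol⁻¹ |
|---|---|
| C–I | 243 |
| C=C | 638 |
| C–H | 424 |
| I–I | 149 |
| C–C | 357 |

ΔH ≈ −56 kJ

Bonds broken (reactants):
  C–H: 4 × 424 = 1696
  C=C: 1 × 638 = 638
  I–I: 1 × 149 = 149
  Σ(broken) = 2483 kJ
Bonds formed (products):
  C–C: 1 × 357 = 357
  C–H: 4 × 424 = 1696
  C–I: 2 × 243 = 486
  Σ(formed) = 2539 kJ
ΔH = Σ(broken) − Σ(formed) = 2483 − 2539 = −56 kJ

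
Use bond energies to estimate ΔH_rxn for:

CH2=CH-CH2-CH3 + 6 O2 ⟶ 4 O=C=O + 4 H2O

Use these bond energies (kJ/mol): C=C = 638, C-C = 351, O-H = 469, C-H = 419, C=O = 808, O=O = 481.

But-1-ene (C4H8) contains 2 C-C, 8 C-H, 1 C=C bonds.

ΔH ≈ −2638 kJ

Bonds broken (reactants):
  C-C: 2 × 351 = 702
  C-H: 8 × 419 = 3352
  C=C: 1 × 638 = 638
  O=O: 6 × 481 = 2886
  Σ(broken) = 7578 kJ
Bonds formed (products):
  C=O: 8 × 808 = 6464
  O-H: 8 × 469 = 3752
  Σ(formed) = 10216 kJ
ΔH = Σ(broken) − Σ(formed) = 7578 − 10216 = −2638 kJ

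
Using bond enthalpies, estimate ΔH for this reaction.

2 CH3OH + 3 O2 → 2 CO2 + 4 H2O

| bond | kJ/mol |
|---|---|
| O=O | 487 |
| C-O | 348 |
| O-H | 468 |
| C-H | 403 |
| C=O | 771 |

Bonds broken (reactants):
  C-H: 6 × 403 = 2418
  C-O: 2 × 348 = 696
  O-H: 2 × 468 = 936
  O=O: 3 × 487 = 1461
  Σ(broken) = 5511 kJ
Bonds formed (products):
  C=O: 4 × 771 = 3084
  O-H: 8 × 468 = 3744
  Σ(formed) = 6828 kJ
ΔH = Σ(broken) − Σ(formed) = 5511 − 6828 = −1317 kJ

ΔH ≈ −1317 kJ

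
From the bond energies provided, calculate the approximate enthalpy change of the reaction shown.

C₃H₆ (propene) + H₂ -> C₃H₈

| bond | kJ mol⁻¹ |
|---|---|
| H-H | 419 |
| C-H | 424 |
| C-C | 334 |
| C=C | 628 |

Bonds broken (reactants):
  C-C: 1 × 334 = 334
  C-H: 6 × 424 = 2544
  C=C: 1 × 628 = 628
  H-H: 1 × 419 = 419
  Σ(broken) = 3925 kJ
Bonds formed (products):
  C-C: 2 × 334 = 668
  C-H: 8 × 424 = 3392
  Σ(formed) = 4060 kJ
ΔH = Σ(broken) − Σ(formed) = 3925 − 4060 = −135 kJ

ΔH ≈ −135 kJ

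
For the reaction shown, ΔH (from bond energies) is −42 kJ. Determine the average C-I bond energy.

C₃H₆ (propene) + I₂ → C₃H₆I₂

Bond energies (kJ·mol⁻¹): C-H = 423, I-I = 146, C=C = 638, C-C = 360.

D(C-I) ≈ 233 kJ/mol

Let D be the C-I bond energy.
Σ(broken) = 1×360 + 6×423 + 1×638 + 1×146 = 3682
Σ(formed) = 2×360 + 6×423 + 2×D = 3258 + 2D
ΔH = Σ(broken) − Σ(formed) = (3682) − (3258 + 2D) = +424 − 2D
Setting this equal to −42 kJ gives 2D = 466, so D = 233 kJ/mol.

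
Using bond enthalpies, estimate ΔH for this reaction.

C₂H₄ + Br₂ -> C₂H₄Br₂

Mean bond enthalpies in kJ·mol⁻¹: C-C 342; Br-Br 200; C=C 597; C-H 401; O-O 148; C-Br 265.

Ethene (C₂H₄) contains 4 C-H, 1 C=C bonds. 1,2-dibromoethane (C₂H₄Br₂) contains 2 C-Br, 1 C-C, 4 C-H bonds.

Bonds broken (reactants):
  Br-Br: 1 × 200 = 200
  C-H: 4 × 401 = 1604
  C=C: 1 × 597 = 597
  Σ(broken) = 2401 kJ
Bonds formed (products):
  C-Br: 2 × 265 = 530
  C-C: 1 × 342 = 342
  C-H: 4 × 401 = 1604
  Σ(formed) = 2476 kJ
ΔH = Σ(broken) − Σ(formed) = 2401 − 2476 = −75 kJ

ΔH ≈ −75 kJ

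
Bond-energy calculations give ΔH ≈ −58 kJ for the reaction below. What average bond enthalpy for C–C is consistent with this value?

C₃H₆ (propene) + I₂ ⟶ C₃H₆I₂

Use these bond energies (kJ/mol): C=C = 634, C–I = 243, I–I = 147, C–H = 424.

D(C–C) ≈ 353 kJ/mol

Let D be the C–C bond energy.
Σ(broken) = 1×D + 6×424 + 1×634 + 1×147 = 3325 + D
Σ(formed) = 2×D + 6×424 + 2×243 = 3030 + 2D
ΔH = Σ(broken) − Σ(formed) = (3325 + D) − (3030 + 2D) = +295 − D
Setting this equal to −58 kJ gives D = 353 kJ/mol.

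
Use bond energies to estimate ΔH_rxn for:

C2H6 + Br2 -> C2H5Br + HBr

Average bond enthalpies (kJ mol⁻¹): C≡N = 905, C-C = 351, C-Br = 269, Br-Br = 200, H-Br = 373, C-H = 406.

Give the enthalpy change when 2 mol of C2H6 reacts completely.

ΔH = −72 kJ

Bonds broken (reactants):
  Br-Br: 1 × 200 = 200
  C-C: 1 × 351 = 351
  C-H: 6 × 406 = 2436
  Σ(broken) = 2987 kJ
Bonds formed (products):
  C-Br: 1 × 269 = 269
  C-C: 1 × 351 = 351
  C-H: 5 × 406 = 2030
  H-Br: 1 × 373 = 373
  Σ(formed) = 3023 kJ
ΔH = Σ(broken) − Σ(formed) = 2987 − 3023 = −36 kJ
For 2× the reaction as written: 2 × (−36) = −72 kJ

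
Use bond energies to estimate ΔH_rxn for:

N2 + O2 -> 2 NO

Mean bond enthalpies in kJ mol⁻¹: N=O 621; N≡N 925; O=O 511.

Bonds broken (reactants):
  N≡N: 1 × 925 = 925
  O=O: 1 × 511 = 511
  Σ(broken) = 1436 kJ
Bonds formed (products):
  N=O: 2 × 621 = 1242
  Σ(formed) = 1242 kJ
ΔH = Σ(broken) − Σ(formed) = 1436 − 1242 = +194 kJ

ΔH ≈ +194 kJ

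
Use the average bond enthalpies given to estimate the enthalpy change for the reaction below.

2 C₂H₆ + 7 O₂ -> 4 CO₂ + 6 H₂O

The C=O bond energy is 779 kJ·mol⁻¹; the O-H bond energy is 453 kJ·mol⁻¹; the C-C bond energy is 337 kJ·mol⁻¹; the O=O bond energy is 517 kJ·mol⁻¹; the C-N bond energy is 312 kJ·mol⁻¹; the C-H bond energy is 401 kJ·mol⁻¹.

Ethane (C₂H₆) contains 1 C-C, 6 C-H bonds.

ΔH ≈ −2563 kJ

Bonds broken (reactants):
  C-C: 2 × 337 = 674
  C-H: 12 × 401 = 4812
  O=O: 7 × 517 = 3619
  Σ(broken) = 9105 kJ
Bonds formed (products):
  C=O: 8 × 779 = 6232
  O-H: 12 × 453 = 5436
  Σ(formed) = 11668 kJ
ΔH = Σ(broken) − Σ(formed) = 9105 − 11668 = −2563 kJ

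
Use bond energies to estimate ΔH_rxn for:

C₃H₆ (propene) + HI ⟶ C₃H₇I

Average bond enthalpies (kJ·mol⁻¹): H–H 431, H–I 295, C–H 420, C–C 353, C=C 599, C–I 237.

Bonds broken (reactants):
  C–C: 1 × 353 = 353
  C–H: 6 × 420 = 2520
  C=C: 1 × 599 = 599
  H–I: 1 × 295 = 295
  Σ(broken) = 3767 kJ
Bonds formed (products):
  C–C: 2 × 353 = 706
  C–H: 7 × 420 = 2940
  C–I: 1 × 237 = 237
  Σ(formed) = 3883 kJ
ΔH = Σ(broken) − Σ(formed) = 3767 − 3883 = −116 kJ

ΔH ≈ −116 kJ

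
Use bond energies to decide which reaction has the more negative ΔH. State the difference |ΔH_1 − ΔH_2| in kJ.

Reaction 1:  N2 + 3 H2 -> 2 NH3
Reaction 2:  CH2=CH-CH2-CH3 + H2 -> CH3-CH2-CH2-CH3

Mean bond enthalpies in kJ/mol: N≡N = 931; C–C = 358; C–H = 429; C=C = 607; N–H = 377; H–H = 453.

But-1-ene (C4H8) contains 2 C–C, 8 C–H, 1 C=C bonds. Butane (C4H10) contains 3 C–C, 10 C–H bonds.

Reaction 2, by 184 kJ

Reaction 1:
  Bonds broken (reactants):
    H–H: 3 × 453 = 1359
    N≡N: 1 × 931 = 931
    Σ(broken) = 2290 kJ
  Bonds formed (products):
    N–H: 6 × 377 = 2262
    Σ(formed) = 2262 kJ
  ΔH_1 = 2290 − 2262 = +28 kJ
Reaction 2:
  Bonds broken (reactants):
    C–C: 2 × 358 = 716
    C–H: 8 × 429 = 3432
    C=C: 1 × 607 = 607
    H–H: 1 × 453 = 453
    Σ(broken) = 5208 kJ
  Bonds formed (products):
    C–C: 3 × 358 = 1074
    C–H: 10 × 429 = 4290
    Σ(formed) = 5364 kJ
  ΔH_2 = 5208 − 5364 = −156 kJ
ΔH_1 − ΔH_2 = +184 kJ, so reaction 2 has the more negative ΔH; |ΔH_1 − ΔH_2| = 184 kJ.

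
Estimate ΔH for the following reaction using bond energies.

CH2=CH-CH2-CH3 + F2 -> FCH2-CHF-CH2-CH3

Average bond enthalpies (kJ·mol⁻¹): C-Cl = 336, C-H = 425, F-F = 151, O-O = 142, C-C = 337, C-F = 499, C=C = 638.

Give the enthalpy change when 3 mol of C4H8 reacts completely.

ΔH = −1638 kJ

Bonds broken (reactants):
  C-C: 2 × 337 = 674
  C-H: 8 × 425 = 3400
  C=C: 1 × 638 = 638
  F-F: 1 × 151 = 151
  Σ(broken) = 4863 kJ
Bonds formed (products):
  C-C: 3 × 337 = 1011
  C-F: 2 × 499 = 998
  C-H: 8 × 425 = 3400
  Σ(formed) = 5409 kJ
ΔH = Σ(broken) − Σ(formed) = 4863 − 5409 = −546 kJ
For 3× the reaction as written: 3 × (−546) = −1638 kJ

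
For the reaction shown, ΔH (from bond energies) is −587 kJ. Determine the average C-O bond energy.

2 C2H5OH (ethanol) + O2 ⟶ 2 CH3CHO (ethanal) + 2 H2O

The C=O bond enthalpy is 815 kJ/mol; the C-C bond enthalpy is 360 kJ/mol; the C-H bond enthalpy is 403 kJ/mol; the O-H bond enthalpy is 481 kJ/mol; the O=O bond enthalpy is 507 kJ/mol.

D(C-O) ≈ 346 kJ/mol

Let D be the C-O bond energy.
Σ(broken) = 2×360 + 10×403 + 2×D + 2×481 + 1×507 = 6219 + 2D
Σ(formed) = 2×360 + 8×403 + 2×815 + 4×481 = 7498
ΔH = Σ(broken) − Σ(formed) = (6219 + 2D) − (7498) = −1279 + 2D
Setting this equal to −587 kJ gives 2D = 692, so D = 346 kJ/mol.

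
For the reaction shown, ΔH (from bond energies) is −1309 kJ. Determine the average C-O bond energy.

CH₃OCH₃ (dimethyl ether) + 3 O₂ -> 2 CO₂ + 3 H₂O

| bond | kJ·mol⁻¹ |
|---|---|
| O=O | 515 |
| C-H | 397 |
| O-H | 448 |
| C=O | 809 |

Let D be the C-O bond energy.
Σ(broken) = 6×397 + 2×D + 3×515 = 3927 + 2D
Σ(formed) = 4×809 + 6×448 = 5924
ΔH = Σ(broken) − Σ(formed) = (3927 + 2D) − (5924) = −1997 + 2D
Setting this equal to −1309 kJ gives 2D = 688, so D = 344 kJ/mol.

D(C-O) ≈ 344 kJ/mol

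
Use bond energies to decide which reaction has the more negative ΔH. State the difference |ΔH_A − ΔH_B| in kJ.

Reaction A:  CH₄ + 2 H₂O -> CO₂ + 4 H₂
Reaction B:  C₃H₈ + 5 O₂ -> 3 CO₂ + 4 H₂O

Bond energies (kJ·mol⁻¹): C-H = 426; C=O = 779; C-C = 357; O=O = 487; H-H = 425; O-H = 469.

Reaction B, by 2191 kJ

Reaction A:
  Bonds broken (reactants):
    C-H: 4 × 426 = 1704
    O-H: 4 × 469 = 1876
    Σ(broken) = 3580 kJ
  Bonds formed (products):
    C=O: 2 × 779 = 1558
    H-H: 4 × 425 = 1700
    Σ(formed) = 3258 kJ
  ΔH_A = 3580 − 3258 = +322 kJ
Reaction B:
  Bonds broken (reactants):
    C-C: 2 × 357 = 714
    C-H: 8 × 426 = 3408
    O=O: 5 × 487 = 2435
    Σ(broken) = 6557 kJ
  Bonds formed (products):
    C=O: 6 × 779 = 4674
    O-H: 8 × 469 = 3752
    Σ(formed) = 8426 kJ
  ΔH_B = 6557 − 8426 = −1869 kJ
ΔH_A − ΔH_B = +2191 kJ, so reaction B has the more negative ΔH; |ΔH_A − ΔH_B| = 2191 kJ.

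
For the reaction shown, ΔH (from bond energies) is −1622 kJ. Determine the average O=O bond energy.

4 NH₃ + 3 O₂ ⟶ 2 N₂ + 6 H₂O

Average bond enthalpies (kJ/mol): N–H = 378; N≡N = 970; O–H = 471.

Let D be the O=O bond energy.
Σ(broken) = 12×378 + 3×D = 4536 + 3D
Σ(formed) = 2×970 + 12×471 = 7592
ΔH = Σ(broken) − Σ(formed) = (4536 + 3D) − (7592) = −3056 + 3D
Setting this equal to −1622 kJ gives 3D = 1434, so D = 478 kJ/mol.

D(O=O) ≈ 478 kJ/mol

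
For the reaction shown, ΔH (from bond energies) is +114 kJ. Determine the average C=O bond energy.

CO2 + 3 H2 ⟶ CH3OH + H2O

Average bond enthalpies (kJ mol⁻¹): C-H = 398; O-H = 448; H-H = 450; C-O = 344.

D(C=O) ≈ 823 kJ/mol

Let D be the C=O bond energy.
Σ(broken) = 2×D + 3×450 = 1350 + 2D
Σ(formed) = 3×398 + 1×344 + 3×448 = 2882
ΔH = Σ(broken) − Σ(formed) = (1350 + 2D) − (2882) = −1532 + 2D
Setting this equal to +114 kJ gives 2D = 1646, so D = 823 kJ/mol.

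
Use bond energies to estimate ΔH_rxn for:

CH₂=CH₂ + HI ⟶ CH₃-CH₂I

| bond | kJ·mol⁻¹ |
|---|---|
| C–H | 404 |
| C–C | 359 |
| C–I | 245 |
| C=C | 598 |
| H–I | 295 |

Bonds broken (reactants):
  C–H: 4 × 404 = 1616
  C=C: 1 × 598 = 598
  H–I: 1 × 295 = 295
  Σ(broken) = 2509 kJ
Bonds formed (products):
  C–C: 1 × 359 = 359
  C–H: 5 × 404 = 2020
  C–I: 1 × 245 = 245
  Σ(formed) = 2624 kJ
ΔH = Σ(broken) − Σ(formed) = 2509 − 2624 = −115 kJ

ΔH ≈ −115 kJ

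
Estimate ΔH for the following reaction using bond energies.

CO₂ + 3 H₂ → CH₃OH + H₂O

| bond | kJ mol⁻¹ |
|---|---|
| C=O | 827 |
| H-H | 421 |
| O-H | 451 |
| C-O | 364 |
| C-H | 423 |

ΔH ≈ −69 kJ

Bonds broken (reactants):
  C=O: 2 × 827 = 1654
  H-H: 3 × 421 = 1263
  Σ(broken) = 2917 kJ
Bonds formed (products):
  C-H: 3 × 423 = 1269
  C-O: 1 × 364 = 364
  O-H: 3 × 451 = 1353
  Σ(formed) = 2986 kJ
ΔH = Σ(broken) − Σ(formed) = 2917 − 2986 = −69 kJ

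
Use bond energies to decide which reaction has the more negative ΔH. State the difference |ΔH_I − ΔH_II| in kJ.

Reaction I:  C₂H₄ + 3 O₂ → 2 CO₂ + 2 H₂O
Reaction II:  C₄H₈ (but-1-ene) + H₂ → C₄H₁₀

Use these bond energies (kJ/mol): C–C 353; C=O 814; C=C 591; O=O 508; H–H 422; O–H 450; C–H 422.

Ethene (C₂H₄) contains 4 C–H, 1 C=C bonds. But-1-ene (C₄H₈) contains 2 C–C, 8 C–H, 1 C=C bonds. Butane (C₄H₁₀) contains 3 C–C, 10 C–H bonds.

Reaction I, by 1069 kJ

Reaction I:
  Bonds broken (reactants):
    C–H: 4 × 422 = 1688
    C=C: 1 × 591 = 591
    O=O: 3 × 508 = 1524
    Σ(broken) = 3803 kJ
  Bonds formed (products):
    C=O: 4 × 814 = 3256
    O–H: 4 × 450 = 1800
    Σ(formed) = 5056 kJ
  ΔH_I = 3803 − 5056 = −1253 kJ
Reaction II:
  Bonds broken (reactants):
    C–C: 2 × 353 = 706
    C–H: 8 × 422 = 3376
    C=C: 1 × 591 = 591
    H–H: 1 × 422 = 422
    Σ(broken) = 5095 kJ
  Bonds formed (products):
    C–C: 3 × 353 = 1059
    C–H: 10 × 422 = 4220
    Σ(formed) = 5279 kJ
  ΔH_II = 5095 − 5279 = −184 kJ
ΔH_I − ΔH_II = −1069 kJ, so reaction I has the more negative ΔH; |ΔH_I − ΔH_II| = 1069 kJ.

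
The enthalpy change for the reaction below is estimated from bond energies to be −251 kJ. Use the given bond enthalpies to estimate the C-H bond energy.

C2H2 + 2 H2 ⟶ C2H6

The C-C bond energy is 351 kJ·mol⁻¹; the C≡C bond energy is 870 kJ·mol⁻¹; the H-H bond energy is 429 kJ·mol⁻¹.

D(C-H) ≈ 407 kJ/mol

Let D be the C-H bond energy.
Σ(broken) = 1×870 + 2×D + 2×429 = 1728 + 2D
Σ(formed) = 1×351 + 6×D = 351 + 6D
ΔH = Σ(broken) − Σ(formed) = (1728 + 2D) − (351 + 6D) = +1377 − 4D
Setting this equal to −251 kJ gives 4D = 1628, so D = 407 kJ/mol.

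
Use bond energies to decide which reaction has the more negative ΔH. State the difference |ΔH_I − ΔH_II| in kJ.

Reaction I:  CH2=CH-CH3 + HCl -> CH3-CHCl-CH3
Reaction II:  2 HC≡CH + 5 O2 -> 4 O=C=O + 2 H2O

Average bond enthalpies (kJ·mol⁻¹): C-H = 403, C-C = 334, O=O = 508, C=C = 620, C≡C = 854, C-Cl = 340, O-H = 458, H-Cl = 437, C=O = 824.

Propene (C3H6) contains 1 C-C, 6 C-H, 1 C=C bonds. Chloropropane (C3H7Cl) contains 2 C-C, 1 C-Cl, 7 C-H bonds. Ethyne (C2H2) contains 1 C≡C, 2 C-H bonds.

Reaction I:
  Bonds broken (reactants):
    C-C: 1 × 334 = 334
    C-H: 6 × 403 = 2418
    C=C: 1 × 620 = 620
    H-Cl: 1 × 437 = 437
    Σ(broken) = 3809 kJ
  Bonds formed (products):
    C-C: 2 × 334 = 668
    C-Cl: 1 × 340 = 340
    C-H: 7 × 403 = 2821
    Σ(formed) = 3829 kJ
  ΔH_I = 3809 − 3829 = −20 kJ
Reaction II:
  Bonds broken (reactants):
    C≡C: 2 × 854 = 1708
    C-H: 4 × 403 = 1612
    O=O: 5 × 508 = 2540
    Σ(broken) = 5860 kJ
  Bonds formed (products):
    C=O: 8 × 824 = 6592
    O-H: 4 × 458 = 1832
    Σ(formed) = 8424 kJ
  ΔH_II = 5860 − 8424 = −2564 kJ
ΔH_I − ΔH_II = +2544 kJ, so reaction II has the more negative ΔH; |ΔH_I − ΔH_II| = 2544 kJ.

Reaction II, by 2544 kJ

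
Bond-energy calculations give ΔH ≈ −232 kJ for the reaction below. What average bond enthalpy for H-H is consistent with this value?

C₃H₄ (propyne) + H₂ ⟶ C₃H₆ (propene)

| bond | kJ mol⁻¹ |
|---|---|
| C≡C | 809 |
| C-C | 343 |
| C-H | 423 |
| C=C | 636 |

D(H-H) ≈ 441 kJ/mol

Let D be the H-H bond energy.
Σ(broken) = 1×809 + 1×343 + 4×423 + 1×D = 2844 + D
Σ(formed) = 1×343 + 6×423 + 1×636 = 3517
ΔH = Σ(broken) − Σ(formed) = (2844 + D) − (3517) = −673 + D
Setting this equal to −232 kJ gives D = 441 kJ/mol.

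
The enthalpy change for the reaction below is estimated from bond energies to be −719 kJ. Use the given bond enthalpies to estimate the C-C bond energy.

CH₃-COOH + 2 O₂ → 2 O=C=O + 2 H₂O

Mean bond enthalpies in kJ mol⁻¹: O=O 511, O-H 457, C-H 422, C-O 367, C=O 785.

D(C-C) ≈ 352 kJ/mol

Let D be the C-C bond energy.
Σ(broken) = 1×D + 3×422 + 1×367 + 1×785 + 1×457 + 2×511 = 3897 + D
Σ(formed) = 4×785 + 4×457 = 4968
ΔH = Σ(broken) − Σ(formed) = (3897 + D) − (4968) = −1071 + D
Setting this equal to −719 kJ gives D = 352 kJ/mol.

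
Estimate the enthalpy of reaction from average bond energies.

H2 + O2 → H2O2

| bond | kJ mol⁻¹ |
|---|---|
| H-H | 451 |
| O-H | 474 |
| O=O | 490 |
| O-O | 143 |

Bonds broken (reactants):
  H-H: 1 × 451 = 451
  O=O: 1 × 490 = 490
  Σ(broken) = 941 kJ
Bonds formed (products):
  O-H: 2 × 474 = 948
  O-O: 1 × 143 = 143
  Σ(formed) = 1091 kJ
ΔH = Σ(broken) − Σ(formed) = 941 − 1091 = −150 kJ

ΔH ≈ −150 kJ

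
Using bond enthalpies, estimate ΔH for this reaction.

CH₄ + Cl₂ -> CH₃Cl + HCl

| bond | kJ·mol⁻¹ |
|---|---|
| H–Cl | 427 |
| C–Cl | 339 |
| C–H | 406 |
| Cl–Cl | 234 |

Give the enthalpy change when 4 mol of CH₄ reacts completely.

Bonds broken (reactants):
  C–H: 4 × 406 = 1624
  Cl–Cl: 1 × 234 = 234
  Σ(broken) = 1858 kJ
Bonds formed (products):
  C–Cl: 1 × 339 = 339
  C–H: 3 × 406 = 1218
  H–Cl: 1 × 427 = 427
  Σ(formed) = 1984 kJ
ΔH = Σ(broken) − Σ(formed) = 1858 − 1984 = −126 kJ
For 4× the reaction as written: 4 × (−126) = −504 kJ

ΔH = −504 kJ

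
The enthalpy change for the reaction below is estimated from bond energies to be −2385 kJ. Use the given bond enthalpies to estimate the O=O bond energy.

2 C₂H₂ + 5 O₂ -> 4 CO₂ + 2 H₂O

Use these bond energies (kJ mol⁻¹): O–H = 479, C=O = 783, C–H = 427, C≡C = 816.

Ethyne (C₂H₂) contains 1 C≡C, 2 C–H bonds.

D(O=O) ≈ 491 kJ/mol

Let D be the O=O bond energy.
Σ(broken) = 2×816 + 4×427 + 5×D = 3340 + 5D
Σ(formed) = 8×783 + 4×479 = 8180
ΔH = Σ(broken) − Σ(formed) = (3340 + 5D) − (8180) = −4840 + 5D
Setting this equal to −2385 kJ gives 5D = 2455, so D = 491 kJ/mol.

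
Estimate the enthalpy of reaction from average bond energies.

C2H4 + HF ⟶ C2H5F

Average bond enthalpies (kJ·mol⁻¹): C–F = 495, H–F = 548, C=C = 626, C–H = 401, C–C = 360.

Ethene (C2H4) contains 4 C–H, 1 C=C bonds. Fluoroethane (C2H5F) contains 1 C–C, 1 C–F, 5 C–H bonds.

ΔH ≈ −82 kJ

Bonds broken (reactants):
  C–H: 4 × 401 = 1604
  C=C: 1 × 626 = 626
  H–F: 1 × 548 = 548
  Σ(broken) = 2778 kJ
Bonds formed (products):
  C–C: 1 × 360 = 360
  C–F: 1 × 495 = 495
  C–H: 5 × 401 = 2005
  Σ(formed) = 2860 kJ
ΔH = Σ(broken) − Σ(formed) = 2778 − 2860 = −82 kJ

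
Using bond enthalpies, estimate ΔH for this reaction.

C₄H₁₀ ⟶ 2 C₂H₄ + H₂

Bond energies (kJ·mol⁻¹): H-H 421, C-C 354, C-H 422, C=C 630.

Bonds broken (reactants):
  C-C: 3 × 354 = 1062
  C-H: 10 × 422 = 4220
  Σ(broken) = 5282 kJ
Bonds formed (products):
  C-H: 8 × 422 = 3376
  C=C: 2 × 630 = 1260
  H-H: 1 × 421 = 421
  Σ(formed) = 5057 kJ
ΔH = Σ(broken) − Σ(formed) = 5282 − 5057 = +225 kJ

ΔH ≈ +225 kJ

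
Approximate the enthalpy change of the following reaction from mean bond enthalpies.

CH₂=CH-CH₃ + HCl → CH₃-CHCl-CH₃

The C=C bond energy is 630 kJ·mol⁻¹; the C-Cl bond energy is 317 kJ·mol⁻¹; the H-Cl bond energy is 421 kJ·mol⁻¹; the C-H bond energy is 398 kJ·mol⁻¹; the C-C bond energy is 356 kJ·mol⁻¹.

ΔH ≈ −20 kJ

Bonds broken (reactants):
  C-C: 1 × 356 = 356
  C-H: 6 × 398 = 2388
  C=C: 1 × 630 = 630
  H-Cl: 1 × 421 = 421
  Σ(broken) = 3795 kJ
Bonds formed (products):
  C-C: 2 × 356 = 712
  C-Cl: 1 × 317 = 317
  C-H: 7 × 398 = 2786
  Σ(formed) = 3815 kJ
ΔH = Σ(broken) − Σ(formed) = 3795 − 3815 = −20 kJ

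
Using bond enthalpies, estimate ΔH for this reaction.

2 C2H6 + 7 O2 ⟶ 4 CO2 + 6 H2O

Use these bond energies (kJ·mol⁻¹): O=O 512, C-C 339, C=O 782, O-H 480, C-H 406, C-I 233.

Bonds broken (reactants):
  C-C: 2 × 339 = 678
  C-H: 12 × 406 = 4872
  O=O: 7 × 512 = 3584
  Σ(broken) = 9134 kJ
Bonds formed (products):
  C=O: 8 × 782 = 6256
  O-H: 12 × 480 = 5760
  Σ(formed) = 12016 kJ
ΔH = Σ(broken) − Σ(formed) = 9134 − 12016 = −2882 kJ

ΔH ≈ −2882 kJ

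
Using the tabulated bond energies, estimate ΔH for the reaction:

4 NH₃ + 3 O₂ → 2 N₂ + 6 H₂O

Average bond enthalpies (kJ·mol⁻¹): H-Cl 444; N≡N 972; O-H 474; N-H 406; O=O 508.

ΔH ≈ −1236 kJ

Bonds broken (reactants):
  N-H: 12 × 406 = 4872
  O=O: 3 × 508 = 1524
  Σ(broken) = 6396 kJ
Bonds formed (products):
  N≡N: 2 × 972 = 1944
  O-H: 12 × 474 = 5688
  Σ(formed) = 7632 kJ
ΔH = Σ(broken) − Σ(formed) = 6396 − 7632 = −1236 kJ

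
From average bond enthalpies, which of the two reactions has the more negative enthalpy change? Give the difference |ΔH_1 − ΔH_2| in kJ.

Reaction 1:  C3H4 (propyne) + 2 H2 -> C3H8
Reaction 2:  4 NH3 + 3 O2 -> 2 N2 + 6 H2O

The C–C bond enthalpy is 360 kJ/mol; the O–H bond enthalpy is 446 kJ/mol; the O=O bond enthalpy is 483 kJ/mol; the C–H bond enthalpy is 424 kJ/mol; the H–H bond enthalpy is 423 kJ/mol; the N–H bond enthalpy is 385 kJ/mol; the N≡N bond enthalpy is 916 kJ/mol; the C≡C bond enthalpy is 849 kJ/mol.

Reaction 1:
  Bonds broken (reactants):
    C≡C: 1 × 849 = 849
    C–C: 1 × 360 = 360
    C–H: 4 × 424 = 1696
    H–H: 2 × 423 = 846
    Σ(broken) = 3751 kJ
  Bonds formed (products):
    C–C: 2 × 360 = 720
    C–H: 8 × 424 = 3392
    Σ(formed) = 4112 kJ
  ΔH_1 = 3751 − 4112 = −361 kJ
Reaction 2:
  Bonds broken (reactants):
    N–H: 12 × 385 = 4620
    O=O: 3 × 483 = 1449
    Σ(broken) = 6069 kJ
  Bonds formed (products):
    N≡N: 2 × 916 = 1832
    O–H: 12 × 446 = 5352
    Σ(formed) = 7184 kJ
  ΔH_2 = 6069 − 7184 = −1115 kJ
ΔH_1 − ΔH_2 = +754 kJ, so reaction 2 has the more negative ΔH; |ΔH_1 − ΔH_2| = 754 kJ.

Reaction 2, by 754 kJ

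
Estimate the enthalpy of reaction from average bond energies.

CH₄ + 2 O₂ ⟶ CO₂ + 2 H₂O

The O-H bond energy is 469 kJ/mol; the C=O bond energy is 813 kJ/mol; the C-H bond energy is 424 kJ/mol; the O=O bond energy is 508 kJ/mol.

ΔH ≈ −790 kJ

Bonds broken (reactants):
  C-H: 4 × 424 = 1696
  O=O: 2 × 508 = 1016
  Σ(broken) = 2712 kJ
Bonds formed (products):
  C=O: 2 × 813 = 1626
  O-H: 4 × 469 = 1876
  Σ(formed) = 3502 kJ
ΔH = Σ(broken) − Σ(formed) = 2712 − 3502 = −790 kJ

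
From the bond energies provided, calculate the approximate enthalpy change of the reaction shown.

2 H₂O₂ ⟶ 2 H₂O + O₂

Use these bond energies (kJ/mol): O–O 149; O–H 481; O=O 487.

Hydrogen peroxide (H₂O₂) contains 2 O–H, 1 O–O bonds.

Bonds broken (reactants):
  O–H: 4 × 481 = 1924
  O–O: 2 × 149 = 298
  Σ(broken) = 2222 kJ
Bonds formed (products):
  O–H: 4 × 481 = 1924
  O=O: 1 × 487 = 487
  Σ(formed) = 2411 kJ
ΔH = Σ(broken) − Σ(formed) = 2222 − 2411 = −189 kJ

ΔH ≈ −189 kJ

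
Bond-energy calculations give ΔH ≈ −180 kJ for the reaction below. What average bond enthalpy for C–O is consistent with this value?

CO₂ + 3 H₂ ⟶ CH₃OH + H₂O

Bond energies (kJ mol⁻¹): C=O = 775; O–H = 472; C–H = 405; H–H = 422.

Let D be the C–O bond energy.
Σ(broken) = 2×775 + 3×422 = 2816
Σ(formed) = 3×405 + 1×D + 3×472 = 2631 + D
ΔH = Σ(broken) − Σ(formed) = (2816) − (2631 + D) = +185 − D
Setting this equal to −180 kJ gives D = 365 kJ/mol.

D(C–O) ≈ 365 kJ/mol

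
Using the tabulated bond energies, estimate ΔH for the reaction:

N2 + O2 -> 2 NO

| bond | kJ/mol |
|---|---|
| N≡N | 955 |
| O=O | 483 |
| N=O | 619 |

Bonds broken (reactants):
  N≡N: 1 × 955 = 955
  O=O: 1 × 483 = 483
  Σ(broken) = 1438 kJ
Bonds formed (products):
  N=O: 2 × 619 = 1238
  Σ(formed) = 1238 kJ
ΔH = Σ(broken) − Σ(formed) = 1438 − 1238 = +200 kJ

ΔH ≈ +200 kJ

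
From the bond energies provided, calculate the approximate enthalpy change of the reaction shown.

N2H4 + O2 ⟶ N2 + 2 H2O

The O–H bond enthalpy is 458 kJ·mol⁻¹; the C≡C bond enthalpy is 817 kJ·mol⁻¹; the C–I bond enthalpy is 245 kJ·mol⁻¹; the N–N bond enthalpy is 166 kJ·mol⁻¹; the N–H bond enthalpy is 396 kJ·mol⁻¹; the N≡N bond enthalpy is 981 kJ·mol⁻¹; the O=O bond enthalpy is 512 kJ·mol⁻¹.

ΔH ≈ −551 kJ

Bonds broken (reactants):
  N–H: 4 × 396 = 1584
  N–N: 1 × 166 = 166
  O=O: 1 × 512 = 512
  Σ(broken) = 2262 kJ
Bonds formed (products):
  N≡N: 1 × 981 = 981
  O–H: 4 × 458 = 1832
  Σ(formed) = 2813 kJ
ΔH = Σ(broken) − Σ(formed) = 2262 − 2813 = −551 kJ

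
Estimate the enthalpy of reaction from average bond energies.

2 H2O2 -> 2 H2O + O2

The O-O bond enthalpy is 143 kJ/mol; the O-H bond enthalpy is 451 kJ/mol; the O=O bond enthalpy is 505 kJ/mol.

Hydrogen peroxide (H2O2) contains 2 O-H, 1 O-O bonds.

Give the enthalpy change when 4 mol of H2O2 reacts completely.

Bonds broken (reactants):
  O-H: 4 × 451 = 1804
  O-O: 2 × 143 = 286
  Σ(broken) = 2090 kJ
Bonds formed (products):
  O-H: 4 × 451 = 1804
  O=O: 1 × 505 = 505
  Σ(formed) = 2309 kJ
ΔH = Σ(broken) − Σ(formed) = 2090 − 2309 = −219 kJ
For 2× the reaction as written: 2 × (−219) = −438 kJ

ΔH = −438 kJ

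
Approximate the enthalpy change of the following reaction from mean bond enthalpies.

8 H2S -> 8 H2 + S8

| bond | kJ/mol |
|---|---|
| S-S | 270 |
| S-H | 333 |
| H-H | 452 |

Bonds broken (reactants):
  S-H: 16 × 333 = 5328
  Σ(broken) = 5328 kJ
Bonds formed (products):
  H-H: 8 × 452 = 3616
  S-S: 8 × 270 = 2160
  Σ(formed) = 5776 kJ
ΔH = Σ(broken) − Σ(formed) = 5328 − 5776 = −448 kJ

ΔH ≈ −448 kJ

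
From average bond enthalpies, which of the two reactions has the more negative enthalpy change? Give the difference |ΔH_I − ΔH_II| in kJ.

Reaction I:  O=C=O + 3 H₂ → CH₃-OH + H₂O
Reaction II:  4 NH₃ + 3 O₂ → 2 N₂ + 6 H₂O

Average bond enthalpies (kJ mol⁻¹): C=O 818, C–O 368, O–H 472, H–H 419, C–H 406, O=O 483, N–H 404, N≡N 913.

Reaction II, by 1084 kJ

Reaction I:
  Bonds broken (reactants):
    C=O: 2 × 818 = 1636
    H–H: 3 × 419 = 1257
    Σ(broken) = 2893 kJ
  Bonds formed (products):
    C–H: 3 × 406 = 1218
    C–O: 1 × 368 = 368
    O–H: 3 × 472 = 1416
    Σ(formed) = 3002 kJ
  ΔH_I = 2893 − 3002 = −109 kJ
Reaction II:
  Bonds broken (reactants):
    N–H: 12 × 404 = 4848
    O=O: 3 × 483 = 1449
    Σ(broken) = 6297 kJ
  Bonds formed (products):
    N≡N: 2 × 913 = 1826
    O–H: 12 × 472 = 5664
    Σ(formed) = 7490 kJ
  ΔH_II = 6297 − 7490 = −1193 kJ
ΔH_I − ΔH_II = +1084 kJ, so reaction II has the more negative ΔH; |ΔH_I − ΔH_II| = 1084 kJ.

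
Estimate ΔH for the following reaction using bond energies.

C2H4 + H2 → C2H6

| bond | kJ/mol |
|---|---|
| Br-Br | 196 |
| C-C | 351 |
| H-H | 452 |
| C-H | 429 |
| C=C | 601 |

ΔH ≈ −156 kJ

Bonds broken (reactants):
  C-H: 4 × 429 = 1716
  C=C: 1 × 601 = 601
  H-H: 1 × 452 = 452
  Σ(broken) = 2769 kJ
Bonds formed (products):
  C-C: 1 × 351 = 351
  C-H: 6 × 429 = 2574
  Σ(formed) = 2925 kJ
ΔH = Σ(broken) − Σ(formed) = 2769 − 2925 = −156 kJ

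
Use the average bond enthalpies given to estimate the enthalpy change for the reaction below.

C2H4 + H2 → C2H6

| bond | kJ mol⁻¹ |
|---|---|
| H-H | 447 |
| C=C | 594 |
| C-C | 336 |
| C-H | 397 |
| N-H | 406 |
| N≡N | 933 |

ΔH ≈ −89 kJ

Bonds broken (reactants):
  C-H: 4 × 397 = 1588
  C=C: 1 × 594 = 594
  H-H: 1 × 447 = 447
  Σ(broken) = 2629 kJ
Bonds formed (products):
  C-C: 1 × 336 = 336
  C-H: 6 × 397 = 2382
  Σ(formed) = 2718 kJ
ΔH = Σ(broken) − Σ(formed) = 2629 − 2718 = −89 kJ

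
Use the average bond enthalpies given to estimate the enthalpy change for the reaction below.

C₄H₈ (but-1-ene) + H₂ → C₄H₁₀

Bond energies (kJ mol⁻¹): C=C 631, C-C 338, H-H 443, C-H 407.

Bonds broken (reactants):
  C-C: 2 × 338 = 676
  C-H: 8 × 407 = 3256
  C=C: 1 × 631 = 631
  H-H: 1 × 443 = 443
  Σ(broken) = 5006 kJ
Bonds formed (products):
  C-C: 3 × 338 = 1014
  C-H: 10 × 407 = 4070
  Σ(formed) = 5084 kJ
ΔH = Σ(broken) − Σ(formed) = 5006 − 5084 = −78 kJ

ΔH ≈ −78 kJ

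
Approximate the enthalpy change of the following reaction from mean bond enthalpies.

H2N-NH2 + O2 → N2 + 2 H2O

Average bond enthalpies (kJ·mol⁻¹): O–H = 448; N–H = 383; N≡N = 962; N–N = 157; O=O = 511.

ΔH ≈ −554 kJ

Bonds broken (reactants):
  N–H: 4 × 383 = 1532
  N–N: 1 × 157 = 157
  O=O: 1 × 511 = 511
  Σ(broken) = 2200 kJ
Bonds formed (products):
  N≡N: 1 × 962 = 962
  O–H: 4 × 448 = 1792
  Σ(formed) = 2754 kJ
ΔH = Σ(broken) − Σ(formed) = 2200 − 2754 = −554 kJ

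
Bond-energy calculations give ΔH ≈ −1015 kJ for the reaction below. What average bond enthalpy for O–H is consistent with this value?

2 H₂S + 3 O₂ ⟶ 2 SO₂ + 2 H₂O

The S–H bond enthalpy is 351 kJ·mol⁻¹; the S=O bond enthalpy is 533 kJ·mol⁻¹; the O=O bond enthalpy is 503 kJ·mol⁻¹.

Let D be the O–H bond energy.
Σ(broken) = 3×503 + 4×351 = 2913
Σ(formed) = 4×D + 4×533 = 2132 + 4D
ΔH = Σ(broken) − Σ(formed) = (2913) − (2132 + 4D) = +781 − 4D
Setting this equal to −1015 kJ gives 4D = 1796, so D = 449 kJ/mol.

D(O–H) ≈ 449 kJ/mol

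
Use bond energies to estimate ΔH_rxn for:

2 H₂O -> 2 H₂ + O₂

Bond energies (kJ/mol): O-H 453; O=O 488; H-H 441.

ΔH ≈ +442 kJ

Bonds broken (reactants):
  O-H: 4 × 453 = 1812
  Σ(broken) = 1812 kJ
Bonds formed (products):
  H-H: 2 × 441 = 882
  O=O: 1 × 488 = 488
  Σ(formed) = 1370 kJ
ΔH = Σ(broken) − Σ(formed) = 1812 − 1370 = +442 kJ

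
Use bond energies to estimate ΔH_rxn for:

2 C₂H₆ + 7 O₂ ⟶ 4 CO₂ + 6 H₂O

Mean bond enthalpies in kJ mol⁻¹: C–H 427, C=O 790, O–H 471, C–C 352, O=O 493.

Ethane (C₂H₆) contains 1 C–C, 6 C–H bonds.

ΔH ≈ −2693 kJ

Bonds broken (reactants):
  C–C: 2 × 352 = 704
  C–H: 12 × 427 = 5124
  O=O: 7 × 493 = 3451
  Σ(broken) = 9279 kJ
Bonds formed (products):
  C=O: 8 × 790 = 6320
  O–H: 12 × 471 = 5652
  Σ(formed) = 11972 kJ
ΔH = Σ(broken) − Σ(formed) = 9279 − 11972 = −2693 kJ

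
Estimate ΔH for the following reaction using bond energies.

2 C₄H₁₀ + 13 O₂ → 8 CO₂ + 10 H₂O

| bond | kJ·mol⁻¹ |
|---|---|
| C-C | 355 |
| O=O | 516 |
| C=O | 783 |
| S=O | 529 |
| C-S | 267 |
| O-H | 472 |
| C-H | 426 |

ΔH ≈ −4610 kJ

Bonds broken (reactants):
  C-C: 6 × 355 = 2130
  C-H: 20 × 426 = 8520
  O=O: 13 × 516 = 6708
  Σ(broken) = 17358 kJ
Bonds formed (products):
  C=O: 16 × 783 = 12528
  O-H: 20 × 472 = 9440
  Σ(formed) = 21968 kJ
ΔH = Σ(broken) − Σ(formed) = 17358 − 21968 = −4610 kJ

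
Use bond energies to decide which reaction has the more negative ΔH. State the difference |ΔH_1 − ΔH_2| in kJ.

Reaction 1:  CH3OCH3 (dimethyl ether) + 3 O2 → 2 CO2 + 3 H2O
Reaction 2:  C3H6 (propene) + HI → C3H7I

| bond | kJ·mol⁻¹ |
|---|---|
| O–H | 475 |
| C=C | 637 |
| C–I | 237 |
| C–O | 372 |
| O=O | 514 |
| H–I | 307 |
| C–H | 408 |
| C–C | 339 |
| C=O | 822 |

Reaction 1, by 1364 kJ

Reaction 1:
  Bonds broken (reactants):
    C–H: 6 × 408 = 2448
    C–O: 2 × 372 = 744
    O=O: 3 × 514 = 1542
    Σ(broken) = 4734 kJ
  Bonds formed (products):
    C=O: 4 × 822 = 3288
    O–H: 6 × 475 = 2850
    Σ(formed) = 6138 kJ
  ΔH_1 = 4734 − 6138 = −1404 kJ
Reaction 2:
  Bonds broken (reactants):
    C–C: 1 × 339 = 339
    C–H: 6 × 408 = 2448
    C=C: 1 × 637 = 637
    H–I: 1 × 307 = 307
    Σ(broken) = 3731 kJ
  Bonds formed (products):
    C–C: 2 × 339 = 678
    C–H: 7 × 408 = 2856
    C–I: 1 × 237 = 237
    Σ(formed) = 3771 kJ
  ΔH_2 = 3731 − 3771 = −40 kJ
ΔH_1 − ΔH_2 = −1364 kJ, so reaction 1 has the more negative ΔH; |ΔH_1 − ΔH_2| = 1364 kJ.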